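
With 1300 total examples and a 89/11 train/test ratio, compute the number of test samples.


Train samples = 1300 * 89% = 1157
Test samples = 1300 - 1157
= 143

143


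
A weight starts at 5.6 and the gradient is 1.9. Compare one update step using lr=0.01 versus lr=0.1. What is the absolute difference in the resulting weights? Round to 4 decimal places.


With lr=0.01: w_new = 5.6 - 0.01 * 1.9 = 5.581
With lr=0.1: w_new = 5.6 - 0.1 * 1.9 = 5.41
Absolute difference = |5.581 - 5.41|
= 0.1710

0.1710


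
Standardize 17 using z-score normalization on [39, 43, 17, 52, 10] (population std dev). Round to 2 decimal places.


Mean = (39 + 43 + 17 + 52 + 10) / 5 = 32.2
Variance = sum((x_i - mean)^2) / n = 255.76
Std = sqrt(255.76) = 15.9925
Z = (x - mean) / std
= (17 - 32.2) / 15.9925
= -15.2 / 15.9925
= -0.95

-0.95


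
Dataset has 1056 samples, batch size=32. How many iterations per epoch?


Iterations per epoch = dataset_size / batch_size
= 1056 / 32
= 33

33


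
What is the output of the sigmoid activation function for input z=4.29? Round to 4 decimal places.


sigmoid(z) = 1 / (1 + exp(-z))
exp(-(4.29)) = exp(-4.29) = 0.0137
1 + 0.0137 = 1.0137
1 / 1.0137 = 0.9865

0.9865


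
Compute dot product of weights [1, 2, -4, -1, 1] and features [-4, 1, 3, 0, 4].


Element-wise products:
1 * -4 = -4
2 * 1 = 2
-4 * 3 = -12
-1 * 0 = 0
1 * 4 = 4
Sum = -4 + 2 + -12 + 0 + 4
= -10

-10


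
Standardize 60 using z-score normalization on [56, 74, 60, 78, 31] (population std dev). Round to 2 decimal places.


Mean = (56 + 74 + 60 + 78 + 31) / 5 = 59.8
Variance = sum((x_i - mean)^2) / n = 275.36
Std = sqrt(275.36) = 16.594
Z = (x - mean) / std
= (60 - 59.8) / 16.594
= 0.2 / 16.594
= 0.01

0.01


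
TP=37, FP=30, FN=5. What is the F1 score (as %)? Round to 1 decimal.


Precision = TP / (TP + FP) = 37 / 67 = 0.5522
Recall = TP / (TP + FN) = 37 / 42 = 0.881
F1 = 2 * P * R / (P + R)
= 2 * 0.5522 * 0.881 / (0.5522 + 0.881)
= 0.973 / 1.4332
= 0.6789
As percentage: 67.9%

67.9


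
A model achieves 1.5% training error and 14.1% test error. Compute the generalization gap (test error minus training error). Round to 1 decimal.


Generalization gap = test_error - train_error
= 14.1 - 1.5
= 12.6%
A large gap suggests overfitting.

12.6


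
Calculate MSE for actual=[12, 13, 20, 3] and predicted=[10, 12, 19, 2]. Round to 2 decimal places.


Differences: [2, 1, 1, 1]
Squared errors: [4, 1, 1, 1]
Sum of squared errors = 7
MSE = 7 / 4 = 1.75

1.75


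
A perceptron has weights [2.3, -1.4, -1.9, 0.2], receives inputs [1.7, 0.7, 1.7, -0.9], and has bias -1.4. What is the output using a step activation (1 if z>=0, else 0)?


z = w . x + b
= 2.3*1.7 + -1.4*0.7 + -1.9*1.7 + 0.2*-0.9 + -1.4
= 3.91 + -0.98 + -3.23 + -0.18 + -1.4
= -0.48 + -1.4
= -1.88
Since z = -1.88 < 0, output = 0

0


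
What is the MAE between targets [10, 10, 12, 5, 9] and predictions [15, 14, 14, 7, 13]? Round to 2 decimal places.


Absolute errors: [5, 4, 2, 2, 4]
Sum of absolute errors = 17
MAE = 17 / 5 = 3.40

3.40


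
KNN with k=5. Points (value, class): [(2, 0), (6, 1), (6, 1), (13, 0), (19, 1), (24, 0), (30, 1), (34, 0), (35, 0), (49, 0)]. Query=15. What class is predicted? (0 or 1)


Distances from query 15:
Point 13 (class 0): distance = 2
Point 19 (class 1): distance = 4
Point 24 (class 0): distance = 9
Point 6 (class 1): distance = 9
Point 6 (class 1): distance = 9
K=5 nearest neighbors: classes = [0, 1, 0, 1, 1]
Votes for class 1: 3 / 5
Majority vote => class 1

1


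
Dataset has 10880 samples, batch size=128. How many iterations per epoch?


Iterations per epoch = dataset_size / batch_size
= 10880 / 128
= 85

85


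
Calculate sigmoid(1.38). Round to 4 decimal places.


sigmoid(z) = 1 / (1 + exp(-z))
exp(-(1.38)) = exp(-1.38) = 0.2516
1 + 0.2516 = 1.2516
1 / 1.2516 = 0.7990

0.7990


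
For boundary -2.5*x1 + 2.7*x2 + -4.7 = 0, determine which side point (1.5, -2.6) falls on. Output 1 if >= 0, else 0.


Compute -2.5 * 1.5 + 2.7 * -2.6 + -4.7
= -3.75 + -7.02 + -4.7
= -15.47
Since -15.47 < 0, the point is on the negative side.

0


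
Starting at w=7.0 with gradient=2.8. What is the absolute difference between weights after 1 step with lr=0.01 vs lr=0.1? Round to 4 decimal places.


With lr=0.01: w_new = 7.0 - 0.01 * 2.8 = 6.972
With lr=0.1: w_new = 7.0 - 0.1 * 2.8 = 6.72
Absolute difference = |6.972 - 6.72|
= 0.2520

0.2520


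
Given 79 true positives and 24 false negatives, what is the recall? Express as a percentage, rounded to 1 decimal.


Recall = TP / (TP + FN) * 100
= 79 / (79 + 24)
= 79 / 103
= 0.767
= 76.7%

76.7


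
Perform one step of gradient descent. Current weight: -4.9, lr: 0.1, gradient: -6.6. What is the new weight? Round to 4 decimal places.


w_new = w_old - lr * gradient
= -4.9 - 0.1 * -6.6
= -4.9 - (-0.66)
= -4.2400

-4.2400


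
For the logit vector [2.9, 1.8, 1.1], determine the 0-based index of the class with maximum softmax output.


Softmax is a monotonic transformation, so it preserves the argmax.
We need to find the index of the maximum logit.
Index 0: 2.9
Index 1: 1.8
Index 2: 1.1
Maximum logit = 2.9 at index 0

0


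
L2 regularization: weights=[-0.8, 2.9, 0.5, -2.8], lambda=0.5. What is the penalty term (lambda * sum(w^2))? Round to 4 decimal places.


Squaring each weight:
(-0.8)^2 = 0.64
2.9^2 = 8.41
0.5^2 = 0.25
(-2.8)^2 = 7.84
Sum of squares = 17.14
Penalty = 0.5 * 17.14 = 8.5700

8.5700


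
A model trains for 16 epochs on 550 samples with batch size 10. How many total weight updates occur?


Iterations per epoch = 550 / 10 = 55
Total updates = iterations_per_epoch * epochs
= 55 * 16
= 880

880


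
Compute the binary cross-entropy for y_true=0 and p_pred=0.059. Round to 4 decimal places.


For y=0: Loss = -log(1-p)
= -log(1 - 0.059)
= -log(0.941)
= -(-0.0608)
= 0.0608

0.0608


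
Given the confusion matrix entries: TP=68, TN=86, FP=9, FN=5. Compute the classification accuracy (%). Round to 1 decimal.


Accuracy = (TP + TN) / (TP + TN + FP + FN) * 100
= (68 + 86) / (68 + 86 + 9 + 5)
= 154 / 168
= 0.9167
= 91.7%

91.7


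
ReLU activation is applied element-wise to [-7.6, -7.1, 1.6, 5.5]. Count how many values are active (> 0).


ReLU(x) = max(0, x) for each element:
ReLU(-7.6) = 0
ReLU(-7.1) = 0
ReLU(1.6) = 1.6
ReLU(5.5) = 5.5
Active neurons (>0): 2

2


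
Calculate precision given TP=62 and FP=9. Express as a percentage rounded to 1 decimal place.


Precision = TP / (TP + FP) * 100
= 62 / (62 + 9)
= 62 / 71
= 0.8732
= 87.3%

87.3


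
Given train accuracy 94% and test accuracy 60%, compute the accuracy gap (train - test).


Gap = train_accuracy - test_accuracy
= 94 - 60
= 34%
This large gap strongly indicates overfitting.

34


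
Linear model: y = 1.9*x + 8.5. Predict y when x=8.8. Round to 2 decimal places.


y = 1.9 * 8.8 + (8.5)
= 16.72 + (8.5)
= 25.22

25.22


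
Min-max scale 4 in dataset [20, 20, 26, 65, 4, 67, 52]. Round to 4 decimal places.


Min = 4, Max = 67
Range = 67 - 4 = 63
Scaled = (x - min) / (max - min)
= (4 - 4) / 63
= 0 / 63
= 0.0000

0.0000


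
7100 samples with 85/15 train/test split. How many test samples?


Train samples = 7100 * 85% = 6035
Test samples = 7100 - 6035
= 1065

1065


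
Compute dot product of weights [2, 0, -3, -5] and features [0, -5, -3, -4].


Element-wise products:
2 * 0 = 0
0 * -5 = 0
-3 * -3 = 9
-5 * -4 = 20
Sum = 0 + 0 + 9 + 20
= 29

29


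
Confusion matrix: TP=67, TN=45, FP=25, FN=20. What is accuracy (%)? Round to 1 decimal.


Accuracy = (TP + TN) / (TP + TN + FP + FN) * 100
= (67 + 45) / (67 + 45 + 25 + 20)
= 112 / 157
= 0.7134
= 71.3%

71.3


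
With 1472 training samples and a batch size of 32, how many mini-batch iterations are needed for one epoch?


Iterations per epoch = dataset_size / batch_size
= 1472 / 32
= 46

46


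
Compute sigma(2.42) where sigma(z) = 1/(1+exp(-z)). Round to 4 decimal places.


sigmoid(z) = 1 / (1 + exp(-z))
exp(-(2.42)) = exp(-2.42) = 0.0889
1 + 0.0889 = 1.0889
1 / 1.0889 = 0.9183

0.9183


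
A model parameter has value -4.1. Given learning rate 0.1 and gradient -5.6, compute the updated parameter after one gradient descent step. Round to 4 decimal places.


w_new = w_old - lr * gradient
= -4.1 - 0.1 * -5.6
= -4.1 - (-0.56)
= -3.5400

-3.5400


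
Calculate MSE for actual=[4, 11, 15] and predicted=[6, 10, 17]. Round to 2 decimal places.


Differences: [-2, 1, -2]
Squared errors: [4, 1, 4]
Sum of squared errors = 9
MSE = 9 / 3 = 3.00

3.00


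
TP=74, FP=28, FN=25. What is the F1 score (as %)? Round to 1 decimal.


Precision = TP / (TP + FP) = 74 / 102 = 0.7255
Recall = TP / (TP + FN) = 74 / 99 = 0.7475
F1 = 2 * P * R / (P + R)
= 2 * 0.7255 * 0.7475 / (0.7255 + 0.7475)
= 1.0846 / 1.473
= 0.7363
As percentage: 73.6%

73.6


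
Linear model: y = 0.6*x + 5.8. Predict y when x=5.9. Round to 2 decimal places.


y = 0.6 * 5.9 + (5.8)
= 3.54 + (5.8)
= 9.34

9.34


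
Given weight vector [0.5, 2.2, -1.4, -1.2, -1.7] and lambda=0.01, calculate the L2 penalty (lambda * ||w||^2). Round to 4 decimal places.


Squaring each weight:
0.5^2 = 0.25
2.2^2 = 4.84
(-1.4)^2 = 1.96
(-1.2)^2 = 1.44
(-1.7)^2 = 2.89
Sum of squares = 11.38
Penalty = 0.01 * 11.38 = 0.1138

0.1138


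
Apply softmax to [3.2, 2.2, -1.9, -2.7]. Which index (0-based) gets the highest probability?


Softmax is a monotonic transformation, so it preserves the argmax.
We need to find the index of the maximum logit.
Index 0: 3.2
Index 1: 2.2
Index 2: -1.9
Index 3: -2.7
Maximum logit = 3.2 at index 0

0


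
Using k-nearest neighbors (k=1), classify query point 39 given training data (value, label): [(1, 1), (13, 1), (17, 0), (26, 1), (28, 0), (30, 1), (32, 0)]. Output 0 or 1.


Distances from query 39:
Point 32 (class 0): distance = 7
K=1 nearest neighbors: classes = [0]
Votes for class 1: 0 / 1
Majority vote => class 0

0


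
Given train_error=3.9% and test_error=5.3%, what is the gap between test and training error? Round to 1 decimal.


Generalization gap = test_error - train_error
= 5.3 - 3.9
= 1.4%
A small gap suggests good generalization.

1.4


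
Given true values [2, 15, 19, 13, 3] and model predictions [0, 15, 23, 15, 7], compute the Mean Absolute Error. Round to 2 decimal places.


Absolute errors: [2, 0, 4, 2, 4]
Sum of absolute errors = 12
MAE = 12 / 5 = 2.40

2.40


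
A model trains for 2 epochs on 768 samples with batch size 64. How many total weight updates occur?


Iterations per epoch = 768 / 64 = 12
Total updates = iterations_per_epoch * epochs
= 12 * 2
= 24

24


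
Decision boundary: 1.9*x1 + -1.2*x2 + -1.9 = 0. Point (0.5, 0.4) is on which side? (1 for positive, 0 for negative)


Compute 1.9 * 0.5 + -1.2 * 0.4 + -1.9
= 0.95 + -0.48 + -1.9
= -1.43
Since -1.43 < 0, the point is on the negative side.

0


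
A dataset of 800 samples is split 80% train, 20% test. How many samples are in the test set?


Train samples = 800 * 80% = 640
Test samples = 800 - 640
= 160

160


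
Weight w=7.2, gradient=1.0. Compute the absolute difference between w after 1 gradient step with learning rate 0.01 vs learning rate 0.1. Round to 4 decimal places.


With lr=0.01: w_new = 7.2 - 0.01 * 1.0 = 7.19
With lr=0.1: w_new = 7.2 - 0.1 * 1.0 = 7.1
Absolute difference = |7.19 - 7.1|
= 0.0900

0.0900


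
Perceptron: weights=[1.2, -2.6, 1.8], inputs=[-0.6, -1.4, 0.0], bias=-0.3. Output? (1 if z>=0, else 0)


z = w . x + b
= 1.2*-0.6 + -2.6*-1.4 + 1.8*0.0 + -0.3
= -0.72 + 3.64 + 0.0 + -0.3
= 2.92 + -0.3
= 2.62
Since z = 2.62 >= 0, output = 1

1


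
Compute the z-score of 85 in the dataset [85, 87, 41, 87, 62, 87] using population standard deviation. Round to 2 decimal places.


Mean = (85 + 87 + 41 + 87 + 62 + 87) / 6 = 74.8333
Variance = sum((x_i - mean)^2) / n = 309.4722
Std = sqrt(309.4722) = 17.5918
Z = (x - mean) / std
= (85 - 74.8333) / 17.5918
= 10.1667 / 17.5918
= 0.58

0.58


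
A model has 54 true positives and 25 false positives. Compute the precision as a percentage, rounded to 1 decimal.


Precision = TP / (TP + FP) * 100
= 54 / (54 + 25)
= 54 / 79
= 0.6835
= 68.4%

68.4


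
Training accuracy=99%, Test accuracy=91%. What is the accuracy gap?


Gap = train_accuracy - test_accuracy
= 99 - 91
= 8%
This moderate gap may indicate mild overfitting.

8


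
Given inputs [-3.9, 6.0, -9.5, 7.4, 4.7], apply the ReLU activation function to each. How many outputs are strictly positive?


ReLU(x) = max(0, x) for each element:
ReLU(-3.9) = 0
ReLU(6.0) = 6.0
ReLU(-9.5) = 0
ReLU(7.4) = 7.4
ReLU(4.7) = 4.7
Active neurons (>0): 3

3


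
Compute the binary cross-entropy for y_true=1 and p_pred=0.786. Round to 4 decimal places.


For y=1: Loss = -log(p)
= -log(0.786)
= -(-0.2408)
= 0.2408

0.2408


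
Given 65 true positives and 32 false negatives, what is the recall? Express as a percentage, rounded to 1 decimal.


Recall = TP / (TP + FN) * 100
= 65 / (65 + 32)
= 65 / 97
= 0.6701
= 67.0%

67.0


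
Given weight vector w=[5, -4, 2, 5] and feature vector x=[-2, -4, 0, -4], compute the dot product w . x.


Element-wise products:
5 * -2 = -10
-4 * -4 = 16
2 * 0 = 0
5 * -4 = -20
Sum = -10 + 16 + 0 + -20
= -14

-14


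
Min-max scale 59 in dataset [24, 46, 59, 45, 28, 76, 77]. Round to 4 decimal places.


Min = 24, Max = 77
Range = 77 - 24 = 53
Scaled = (x - min) / (max - min)
= (59 - 24) / 53
= 35 / 53
= 0.6604

0.6604


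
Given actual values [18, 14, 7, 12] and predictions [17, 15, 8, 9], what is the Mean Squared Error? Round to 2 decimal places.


Differences: [1, -1, -1, 3]
Squared errors: [1, 1, 1, 9]
Sum of squared errors = 12
MSE = 12 / 4 = 3.00

3.00


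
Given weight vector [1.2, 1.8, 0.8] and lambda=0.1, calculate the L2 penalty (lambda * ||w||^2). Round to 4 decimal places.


Squaring each weight:
1.2^2 = 1.44
1.8^2 = 3.24
0.8^2 = 0.64
Sum of squares = 5.32
Penalty = 0.1 * 5.32 = 0.5320

0.5320


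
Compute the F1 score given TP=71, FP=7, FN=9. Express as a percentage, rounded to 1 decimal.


Precision = TP / (TP + FP) = 71 / 78 = 0.9103
Recall = TP / (TP + FN) = 71 / 80 = 0.8875
F1 = 2 * P * R / (P + R)
= 2 * 0.9103 * 0.8875 / (0.9103 + 0.8875)
= 1.6157 / 1.7978
= 0.8987
As percentage: 89.9%

89.9


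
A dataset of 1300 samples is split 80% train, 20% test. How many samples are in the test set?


Train samples = 1300 * 80% = 1040
Test samples = 1300 - 1040
= 260

260


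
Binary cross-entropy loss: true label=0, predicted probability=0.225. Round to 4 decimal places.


For y=0: Loss = -log(1-p)
= -log(1 - 0.225)
= -log(0.775)
= -(-0.2549)
= 0.2549

0.2549


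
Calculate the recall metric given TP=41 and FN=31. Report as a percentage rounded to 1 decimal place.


Recall = TP / (TP + FN) * 100
= 41 / (41 + 31)
= 41 / 72
= 0.5694
= 56.9%

56.9


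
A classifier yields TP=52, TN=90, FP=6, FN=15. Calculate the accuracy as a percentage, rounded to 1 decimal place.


Accuracy = (TP + TN) / (TP + TN + FP + FN) * 100
= (52 + 90) / (52 + 90 + 6 + 15)
= 142 / 163
= 0.8712
= 87.1%

87.1


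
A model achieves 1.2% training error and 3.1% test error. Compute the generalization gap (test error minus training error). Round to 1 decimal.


Generalization gap = test_error - train_error
= 3.1 - 1.2
= 1.9%
A small gap suggests good generalization.

1.9


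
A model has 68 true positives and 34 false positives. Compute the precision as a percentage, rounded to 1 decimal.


Precision = TP / (TP + FP) * 100
= 68 / (68 + 34)
= 68 / 102
= 0.6667
= 66.7%

66.7


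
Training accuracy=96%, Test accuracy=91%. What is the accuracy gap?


Gap = train_accuracy - test_accuracy
= 96 - 91
= 5%
This moderate gap may indicate mild overfitting.

5


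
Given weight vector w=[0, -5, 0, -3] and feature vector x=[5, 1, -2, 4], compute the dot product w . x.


Element-wise products:
0 * 5 = 0
-5 * 1 = -5
0 * -2 = 0
-3 * 4 = -12
Sum = 0 + -5 + 0 + -12
= -17

-17


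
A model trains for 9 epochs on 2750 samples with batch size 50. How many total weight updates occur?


Iterations per epoch = 2750 / 50 = 55
Total updates = iterations_per_epoch * epochs
= 55 * 9
= 495

495


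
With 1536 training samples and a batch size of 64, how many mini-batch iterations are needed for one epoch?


Iterations per epoch = dataset_size / batch_size
= 1536 / 64
= 24

24


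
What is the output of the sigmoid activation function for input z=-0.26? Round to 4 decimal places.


sigmoid(z) = 1 / (1 + exp(-z))
exp(-(-0.26)) = exp(0.26) = 1.2969
1 + 1.2969 = 2.2969
1 / 2.2969 = 0.4354

0.4354


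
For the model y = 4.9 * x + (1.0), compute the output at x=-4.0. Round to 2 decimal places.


y = 4.9 * -4.0 + (1.0)
= -19.6 + (1.0)
= -18.60

-18.60


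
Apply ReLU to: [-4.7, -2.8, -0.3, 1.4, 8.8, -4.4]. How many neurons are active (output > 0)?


ReLU(x) = max(0, x) for each element:
ReLU(-4.7) = 0
ReLU(-2.8) = 0
ReLU(-0.3) = 0
ReLU(1.4) = 1.4
ReLU(8.8) = 8.8
ReLU(-4.4) = 0
Active neurons (>0): 2

2


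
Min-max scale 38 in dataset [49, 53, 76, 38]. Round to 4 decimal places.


Min = 38, Max = 76
Range = 76 - 38 = 38
Scaled = (x - min) / (max - min)
= (38 - 38) / 38
= 0 / 38
= 0.0000

0.0000


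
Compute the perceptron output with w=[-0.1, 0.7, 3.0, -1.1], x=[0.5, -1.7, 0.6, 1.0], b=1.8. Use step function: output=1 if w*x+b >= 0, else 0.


z = w . x + b
= -0.1*0.5 + 0.7*-1.7 + 3.0*0.6 + -1.1*1.0 + 1.8
= -0.05 + -1.19 + 1.8 + -1.1 + 1.8
= -0.54 + 1.8
= 1.26
Since z = 1.26 >= 0, output = 1

1


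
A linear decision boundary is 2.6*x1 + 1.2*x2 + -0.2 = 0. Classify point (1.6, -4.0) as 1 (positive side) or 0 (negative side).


Compute 2.6 * 1.6 + 1.2 * -4.0 + -0.2
= 4.16 + -4.8 + -0.2
= -0.84
Since -0.84 < 0, the point is on the negative side.

0


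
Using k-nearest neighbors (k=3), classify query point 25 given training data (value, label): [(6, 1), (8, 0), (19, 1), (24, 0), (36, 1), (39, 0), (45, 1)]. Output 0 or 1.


Distances from query 25:
Point 24 (class 0): distance = 1
Point 19 (class 1): distance = 6
Point 36 (class 1): distance = 11
K=3 nearest neighbors: classes = [0, 1, 1]
Votes for class 1: 2 / 3
Majority vote => class 1

1


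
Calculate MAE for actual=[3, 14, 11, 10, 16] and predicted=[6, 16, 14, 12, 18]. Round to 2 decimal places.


Absolute errors: [3, 2, 3, 2, 2]
Sum of absolute errors = 12
MAE = 12 / 5 = 2.40

2.40


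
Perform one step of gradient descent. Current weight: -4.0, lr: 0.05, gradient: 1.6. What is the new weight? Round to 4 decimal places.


w_new = w_old - lr * gradient
= -4.0 - 0.05 * 1.6
= -4.0 - (0.08)
= -4.0800

-4.0800


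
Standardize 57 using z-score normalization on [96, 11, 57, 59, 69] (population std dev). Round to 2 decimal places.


Mean = (96 + 11 + 57 + 59 + 69) / 5 = 58.4
Variance = sum((x_i - mean)^2) / n = 755.04
Std = sqrt(755.04) = 27.478
Z = (x - mean) / std
= (57 - 58.4) / 27.478
= -1.4 / 27.478
= -0.05

-0.05


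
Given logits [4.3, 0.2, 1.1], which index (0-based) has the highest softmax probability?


Softmax is a monotonic transformation, so it preserves the argmax.
We need to find the index of the maximum logit.
Index 0: 4.3
Index 1: 0.2
Index 2: 1.1
Maximum logit = 4.3 at index 0

0


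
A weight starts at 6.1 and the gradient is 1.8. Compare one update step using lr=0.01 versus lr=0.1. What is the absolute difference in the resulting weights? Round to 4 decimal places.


With lr=0.01: w_new = 6.1 - 0.01 * 1.8 = 6.082
With lr=0.1: w_new = 6.1 - 0.1 * 1.8 = 5.92
Absolute difference = |6.082 - 5.92|
= 0.1620

0.1620


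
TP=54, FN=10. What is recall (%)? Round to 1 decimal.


Recall = TP / (TP + FN) * 100
= 54 / (54 + 10)
= 54 / 64
= 0.8438
= 84.4%

84.4


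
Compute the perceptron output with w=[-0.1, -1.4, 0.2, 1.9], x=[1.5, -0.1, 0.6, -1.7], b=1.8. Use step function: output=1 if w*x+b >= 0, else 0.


z = w . x + b
= -0.1*1.5 + -1.4*-0.1 + 0.2*0.6 + 1.9*-1.7 + 1.8
= -0.15 + 0.14 + 0.12 + -3.23 + 1.8
= -3.12 + 1.8
= -1.32
Since z = -1.32 < 0, output = 0

0


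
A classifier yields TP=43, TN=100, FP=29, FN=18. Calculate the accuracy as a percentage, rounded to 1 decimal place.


Accuracy = (TP + TN) / (TP + TN + FP + FN) * 100
= (43 + 100) / (43 + 100 + 29 + 18)
= 143 / 190
= 0.7526
= 75.3%

75.3


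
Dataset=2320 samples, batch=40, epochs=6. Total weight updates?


Iterations per epoch = 2320 / 40 = 58
Total updates = iterations_per_epoch * epochs
= 58 * 6
= 348

348


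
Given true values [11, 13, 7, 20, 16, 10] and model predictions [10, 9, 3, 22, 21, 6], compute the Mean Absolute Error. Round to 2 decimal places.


Absolute errors: [1, 4, 4, 2, 5, 4]
Sum of absolute errors = 20
MAE = 20 / 6 = 3.33

3.33


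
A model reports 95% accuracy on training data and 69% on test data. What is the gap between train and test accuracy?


Gap = train_accuracy - test_accuracy
= 95 - 69
= 26%
This large gap strongly indicates overfitting.

26


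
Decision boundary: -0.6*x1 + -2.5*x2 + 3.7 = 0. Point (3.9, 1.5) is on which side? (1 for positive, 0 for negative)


Compute -0.6 * 3.9 + -2.5 * 1.5 + 3.7
= -2.34 + -3.75 + 3.7
= -2.39
Since -2.39 < 0, the point is on the negative side.

0


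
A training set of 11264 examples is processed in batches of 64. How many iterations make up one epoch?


Iterations per epoch = dataset_size / batch_size
= 11264 / 64
= 176

176


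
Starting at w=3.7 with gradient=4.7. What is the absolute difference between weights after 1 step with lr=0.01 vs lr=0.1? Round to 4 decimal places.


With lr=0.01: w_new = 3.7 - 0.01 * 4.7 = 3.653
With lr=0.1: w_new = 3.7 - 0.1 * 4.7 = 3.23
Absolute difference = |3.653 - 3.23|
= 0.4230

0.4230


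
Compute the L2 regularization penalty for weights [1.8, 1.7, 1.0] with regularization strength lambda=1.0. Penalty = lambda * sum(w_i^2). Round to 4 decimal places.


Squaring each weight:
1.8^2 = 3.24
1.7^2 = 2.89
1.0^2 = 1.0
Sum of squares = 7.13
Penalty = 1.0 * 7.13 = 7.1300

7.1300


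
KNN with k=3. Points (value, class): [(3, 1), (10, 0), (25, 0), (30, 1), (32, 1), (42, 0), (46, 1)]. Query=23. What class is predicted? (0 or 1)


Distances from query 23:
Point 25 (class 0): distance = 2
Point 30 (class 1): distance = 7
Point 32 (class 1): distance = 9
K=3 nearest neighbors: classes = [0, 1, 1]
Votes for class 1: 2 / 3
Majority vote => class 1

1


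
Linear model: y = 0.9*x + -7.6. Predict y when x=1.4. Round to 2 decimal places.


y = 0.9 * 1.4 + (-7.6)
= 1.26 + (-7.6)
= -6.34

-6.34


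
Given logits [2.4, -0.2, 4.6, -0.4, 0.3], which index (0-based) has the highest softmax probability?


Softmax is a monotonic transformation, so it preserves the argmax.
We need to find the index of the maximum logit.
Index 0: 2.4
Index 1: -0.2
Index 2: 4.6
Index 3: -0.4
Index 4: 0.3
Maximum logit = 4.6 at index 2

2


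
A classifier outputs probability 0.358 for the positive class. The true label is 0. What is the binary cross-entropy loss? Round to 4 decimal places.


For y=0: Loss = -log(1-p)
= -log(1 - 0.358)
= -log(0.642)
= -(-0.4432)
= 0.4432

0.4432


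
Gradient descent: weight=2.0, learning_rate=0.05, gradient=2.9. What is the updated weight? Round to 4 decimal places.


w_new = w_old - lr * gradient
= 2.0 - 0.05 * 2.9
= 2.0 - (0.145)
= 1.8550

1.8550


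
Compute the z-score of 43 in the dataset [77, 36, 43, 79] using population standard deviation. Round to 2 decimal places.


Mean = (77 + 36 + 43 + 79) / 4 = 58.75
Variance = sum((x_i - mean)^2) / n = 377.1875
Std = sqrt(377.1875) = 19.4213
Z = (x - mean) / std
= (43 - 58.75) / 19.4213
= -15.75 / 19.4213
= -0.81

-0.81


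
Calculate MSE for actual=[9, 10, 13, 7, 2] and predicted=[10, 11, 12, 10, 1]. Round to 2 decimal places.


Differences: [-1, -1, 1, -3, 1]
Squared errors: [1, 1, 1, 9, 1]
Sum of squared errors = 13
MSE = 13 / 5 = 2.60

2.60


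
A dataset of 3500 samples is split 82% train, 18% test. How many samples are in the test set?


Train samples = 3500 * 82% = 2870
Test samples = 3500 - 2870
= 630

630


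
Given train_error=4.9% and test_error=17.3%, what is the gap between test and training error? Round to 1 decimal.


Generalization gap = test_error - train_error
= 17.3 - 4.9
= 12.4%
A large gap suggests overfitting.

12.4


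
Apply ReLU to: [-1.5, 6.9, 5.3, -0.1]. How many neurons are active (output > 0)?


ReLU(x) = max(0, x) for each element:
ReLU(-1.5) = 0
ReLU(6.9) = 6.9
ReLU(5.3) = 5.3
ReLU(-0.1) = 0
Active neurons (>0): 2

2


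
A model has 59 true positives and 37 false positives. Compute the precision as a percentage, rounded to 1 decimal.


Precision = TP / (TP + FP) * 100
= 59 / (59 + 37)
= 59 / 96
= 0.6146
= 61.5%

61.5


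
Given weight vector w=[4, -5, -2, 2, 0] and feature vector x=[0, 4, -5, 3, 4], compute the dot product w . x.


Element-wise products:
4 * 0 = 0
-5 * 4 = -20
-2 * -5 = 10
2 * 3 = 6
0 * 4 = 0
Sum = 0 + -20 + 10 + 6 + 0
= -4

-4


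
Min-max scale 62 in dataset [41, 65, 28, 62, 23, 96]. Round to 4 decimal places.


Min = 23, Max = 96
Range = 96 - 23 = 73
Scaled = (x - min) / (max - min)
= (62 - 23) / 73
= 39 / 73
= 0.5342

0.5342


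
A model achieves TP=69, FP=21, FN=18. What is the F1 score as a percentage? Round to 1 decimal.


Precision = TP / (TP + FP) = 69 / 90 = 0.7667
Recall = TP / (TP + FN) = 69 / 87 = 0.7931
F1 = 2 * P * R / (P + R)
= 2 * 0.7667 * 0.7931 / (0.7667 + 0.7931)
= 1.2161 / 1.5598
= 0.7797
As percentage: 78.0%

78.0


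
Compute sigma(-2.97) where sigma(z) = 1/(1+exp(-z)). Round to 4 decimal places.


sigmoid(z) = 1 / (1 + exp(-z))
exp(-(-2.97)) = exp(2.97) = 19.4919
1 + 19.4919 = 20.4919
1 / 20.4919 = 0.0488

0.0488


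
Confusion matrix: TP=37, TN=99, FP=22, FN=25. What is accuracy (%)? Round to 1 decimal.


Accuracy = (TP + TN) / (TP + TN + FP + FN) * 100
= (37 + 99) / (37 + 99 + 22 + 25)
= 136 / 183
= 0.7432
= 74.3%

74.3


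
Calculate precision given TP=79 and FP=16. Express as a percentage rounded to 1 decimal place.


Precision = TP / (TP + FP) * 100
= 79 / (79 + 16)
= 79 / 95
= 0.8316
= 83.2%

83.2


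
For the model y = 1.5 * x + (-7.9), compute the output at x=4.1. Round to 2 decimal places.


y = 1.5 * 4.1 + (-7.9)
= 6.15 + (-7.9)
= -1.75

-1.75


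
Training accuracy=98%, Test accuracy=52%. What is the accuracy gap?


Gap = train_accuracy - test_accuracy
= 98 - 52
= 46%
This large gap strongly indicates overfitting.

46


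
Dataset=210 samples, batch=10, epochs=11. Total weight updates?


Iterations per epoch = 210 / 10 = 21
Total updates = iterations_per_epoch * epochs
= 21 * 11
= 231

231


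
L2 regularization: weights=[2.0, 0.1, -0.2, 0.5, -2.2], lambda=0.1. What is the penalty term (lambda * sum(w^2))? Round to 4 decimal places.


Squaring each weight:
2.0^2 = 4.0
0.1^2 = 0.01
(-0.2)^2 = 0.04
0.5^2 = 0.25
(-2.2)^2 = 4.84
Sum of squares = 9.14
Penalty = 0.1 * 9.14 = 0.9140

0.9140


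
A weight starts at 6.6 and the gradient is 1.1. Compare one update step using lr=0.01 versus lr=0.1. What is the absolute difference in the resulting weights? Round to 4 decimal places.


With lr=0.01: w_new = 6.6 - 0.01 * 1.1 = 6.589
With lr=0.1: w_new = 6.6 - 0.1 * 1.1 = 6.49
Absolute difference = |6.589 - 6.49|
= 0.0990

0.0990


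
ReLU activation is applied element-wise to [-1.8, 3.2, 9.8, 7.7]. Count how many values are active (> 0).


ReLU(x) = max(0, x) for each element:
ReLU(-1.8) = 0
ReLU(3.2) = 3.2
ReLU(9.8) = 9.8
ReLU(7.7) = 7.7
Active neurons (>0): 3

3


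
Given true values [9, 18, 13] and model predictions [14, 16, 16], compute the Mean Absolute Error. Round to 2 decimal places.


Absolute errors: [5, 2, 3]
Sum of absolute errors = 10
MAE = 10 / 3 = 3.33

3.33


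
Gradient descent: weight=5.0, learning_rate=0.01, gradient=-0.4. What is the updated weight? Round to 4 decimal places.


w_new = w_old - lr * gradient
= 5.0 - 0.01 * -0.4
= 5.0 - (-0.004)
= 5.0040

5.0040


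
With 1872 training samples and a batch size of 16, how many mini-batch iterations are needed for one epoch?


Iterations per epoch = dataset_size / batch_size
= 1872 / 16
= 117

117


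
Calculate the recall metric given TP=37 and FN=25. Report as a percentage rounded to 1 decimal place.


Recall = TP / (TP + FN) * 100
= 37 / (37 + 25)
= 37 / 62
= 0.5968
= 59.7%

59.7


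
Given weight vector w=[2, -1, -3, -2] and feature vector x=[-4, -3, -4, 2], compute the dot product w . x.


Element-wise products:
2 * -4 = -8
-1 * -3 = 3
-3 * -4 = 12
-2 * 2 = -4
Sum = -8 + 3 + 12 + -4
= 3

3


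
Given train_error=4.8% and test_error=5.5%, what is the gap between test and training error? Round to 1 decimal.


Generalization gap = test_error - train_error
= 5.5 - 4.8
= 0.7%
A small gap suggests good generalization.

0.7


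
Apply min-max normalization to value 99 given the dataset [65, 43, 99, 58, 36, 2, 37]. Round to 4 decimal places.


Min = 2, Max = 99
Range = 99 - 2 = 97
Scaled = (x - min) / (max - min)
= (99 - 2) / 97
= 97 / 97
= 1.0000

1.0000


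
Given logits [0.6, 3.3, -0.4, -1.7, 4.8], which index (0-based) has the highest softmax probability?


Softmax is a monotonic transformation, so it preserves the argmax.
We need to find the index of the maximum logit.
Index 0: 0.6
Index 1: 3.3
Index 2: -0.4
Index 3: -1.7
Index 4: 4.8
Maximum logit = 4.8 at index 4

4


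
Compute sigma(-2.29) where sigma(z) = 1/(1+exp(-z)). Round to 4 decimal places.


sigmoid(z) = 1 / (1 + exp(-z))
exp(-(-2.29)) = exp(2.29) = 9.8749
1 + 9.8749 = 10.8749
1 / 10.8749 = 0.0920

0.0920


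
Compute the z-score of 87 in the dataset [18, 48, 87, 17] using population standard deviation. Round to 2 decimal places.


Mean = (18 + 48 + 87 + 17) / 4 = 42.5
Variance = sum((x_i - mean)^2) / n = 815.25
Std = sqrt(815.25) = 28.5526
Z = (x - mean) / std
= (87 - 42.5) / 28.5526
= 44.5 / 28.5526
= 1.56

1.56


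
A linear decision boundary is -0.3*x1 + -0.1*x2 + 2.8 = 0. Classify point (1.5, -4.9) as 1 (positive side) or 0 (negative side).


Compute -0.3 * 1.5 + -0.1 * -4.9 + 2.8
= -0.45 + 0.49 + 2.8
= 2.84
Since 2.84 >= 0, the point is on the positive side.

1


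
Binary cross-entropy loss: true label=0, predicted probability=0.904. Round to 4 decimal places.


For y=0: Loss = -log(1-p)
= -log(1 - 0.904)
= -log(0.096)
= -(-2.3434)
= 2.3434

2.3434


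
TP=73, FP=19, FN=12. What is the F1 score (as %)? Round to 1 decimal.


Precision = TP / (TP + FP) = 73 / 92 = 0.7935
Recall = TP / (TP + FN) = 73 / 85 = 0.8588
F1 = 2 * P * R / (P + R)
= 2 * 0.7935 * 0.8588 / (0.7935 + 0.8588)
= 1.3629 / 1.6523
= 0.8249
As percentage: 82.5%

82.5


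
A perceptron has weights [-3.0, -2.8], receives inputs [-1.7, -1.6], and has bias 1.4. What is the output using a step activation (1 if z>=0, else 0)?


z = w . x + b
= -3.0*-1.7 + -2.8*-1.6 + 1.4
= 5.1 + 4.48 + 1.4
= 9.58 + 1.4
= 10.98
Since z = 10.98 >= 0, output = 1

1


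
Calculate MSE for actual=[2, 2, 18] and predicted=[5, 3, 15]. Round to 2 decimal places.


Differences: [-3, -1, 3]
Squared errors: [9, 1, 9]
Sum of squared errors = 19
MSE = 19 / 3 = 6.33

6.33


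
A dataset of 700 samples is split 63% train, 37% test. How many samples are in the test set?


Train samples = 700 * 63% = 441
Test samples = 700 - 441
= 259

259


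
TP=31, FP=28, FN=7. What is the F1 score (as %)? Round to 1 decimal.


Precision = TP / (TP + FP) = 31 / 59 = 0.5254
Recall = TP / (TP + FN) = 31 / 38 = 0.8158
F1 = 2 * P * R / (P + R)
= 2 * 0.5254 * 0.8158 / (0.5254 + 0.8158)
= 0.8573 / 1.3412
= 0.6392
As percentage: 63.9%

63.9


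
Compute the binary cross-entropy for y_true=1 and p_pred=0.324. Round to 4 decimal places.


For y=1: Loss = -log(p)
= -log(0.324)
= -(-1.127)
= 1.1270

1.1270


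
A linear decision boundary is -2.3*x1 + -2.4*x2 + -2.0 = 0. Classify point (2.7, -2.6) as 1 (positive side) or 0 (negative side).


Compute -2.3 * 2.7 + -2.4 * -2.6 + -2.0
= -6.21 + 6.24 + -2.0
= -1.97
Since -1.97 < 0, the point is on the negative side.

0


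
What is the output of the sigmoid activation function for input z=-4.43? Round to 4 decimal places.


sigmoid(z) = 1 / (1 + exp(-z))
exp(-(-4.43)) = exp(4.43) = 83.9314
1 + 83.9314 = 84.9314
1 / 84.9314 = 0.0118

0.0118


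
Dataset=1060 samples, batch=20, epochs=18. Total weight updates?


Iterations per epoch = 1060 / 20 = 53
Total updates = iterations_per_epoch * epochs
= 53 * 18
= 954

954


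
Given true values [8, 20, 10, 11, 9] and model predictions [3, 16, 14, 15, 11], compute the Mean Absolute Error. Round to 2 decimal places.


Absolute errors: [5, 4, 4, 4, 2]
Sum of absolute errors = 19
MAE = 19 / 5 = 3.80

3.80


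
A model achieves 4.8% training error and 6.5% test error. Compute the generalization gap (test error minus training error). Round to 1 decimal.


Generalization gap = test_error - train_error
= 6.5 - 4.8
= 1.7%
A small gap suggests good generalization.

1.7


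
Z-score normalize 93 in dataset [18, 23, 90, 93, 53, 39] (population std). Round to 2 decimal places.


Mean = (18 + 23 + 90 + 93 + 53 + 39) / 6 = 52.6667
Variance = sum((x_i - mean)^2) / n = 881.5556
Std = sqrt(881.5556) = 29.691
Z = (x - mean) / std
= (93 - 52.6667) / 29.691
= 40.3333 / 29.691
= 1.36

1.36


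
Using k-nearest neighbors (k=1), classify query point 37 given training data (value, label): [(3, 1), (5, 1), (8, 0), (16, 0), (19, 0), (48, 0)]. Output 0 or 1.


Distances from query 37:
Point 48 (class 0): distance = 11
K=1 nearest neighbors: classes = [0]
Votes for class 1: 0 / 1
Majority vote => class 0

0


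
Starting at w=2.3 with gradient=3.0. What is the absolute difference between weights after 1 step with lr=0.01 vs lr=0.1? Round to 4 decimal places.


With lr=0.01: w_new = 2.3 - 0.01 * 3.0 = 2.27
With lr=0.1: w_new = 2.3 - 0.1 * 3.0 = 2.0
Absolute difference = |2.27 - 2.0|
= 0.2700

0.2700


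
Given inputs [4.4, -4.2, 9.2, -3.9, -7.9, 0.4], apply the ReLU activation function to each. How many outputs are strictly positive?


ReLU(x) = max(0, x) for each element:
ReLU(4.4) = 4.4
ReLU(-4.2) = 0
ReLU(9.2) = 9.2
ReLU(-3.9) = 0
ReLU(-7.9) = 0
ReLU(0.4) = 0.4
Active neurons (>0): 3

3


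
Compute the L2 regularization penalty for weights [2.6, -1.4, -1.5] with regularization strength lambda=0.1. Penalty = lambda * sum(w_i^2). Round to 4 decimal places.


Squaring each weight:
2.6^2 = 6.76
(-1.4)^2 = 1.96
(-1.5)^2 = 2.25
Sum of squares = 10.97
Penalty = 0.1 * 10.97 = 1.0970

1.0970


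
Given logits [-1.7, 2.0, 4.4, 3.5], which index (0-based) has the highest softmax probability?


Softmax is a monotonic transformation, so it preserves the argmax.
We need to find the index of the maximum logit.
Index 0: -1.7
Index 1: 2.0
Index 2: 4.4
Index 3: 3.5
Maximum logit = 4.4 at index 2

2


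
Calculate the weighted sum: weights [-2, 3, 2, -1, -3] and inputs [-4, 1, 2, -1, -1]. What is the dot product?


Element-wise products:
-2 * -4 = 8
3 * 1 = 3
2 * 2 = 4
-1 * -1 = 1
-3 * -1 = 3
Sum = 8 + 3 + 4 + 1 + 3
= 19

19


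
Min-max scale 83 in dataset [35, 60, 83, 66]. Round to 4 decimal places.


Min = 35, Max = 83
Range = 83 - 35 = 48
Scaled = (x - min) / (max - min)
= (83 - 35) / 48
= 48 / 48
= 1.0000

1.0000


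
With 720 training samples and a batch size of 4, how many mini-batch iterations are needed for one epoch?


Iterations per epoch = dataset_size / batch_size
= 720 / 4
= 180

180


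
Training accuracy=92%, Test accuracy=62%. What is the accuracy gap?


Gap = train_accuracy - test_accuracy
= 92 - 62
= 30%
This large gap strongly indicates overfitting.

30


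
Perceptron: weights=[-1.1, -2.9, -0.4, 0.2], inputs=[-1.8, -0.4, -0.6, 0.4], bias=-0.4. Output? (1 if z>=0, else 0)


z = w . x + b
= -1.1*-1.8 + -2.9*-0.4 + -0.4*-0.6 + 0.2*0.4 + -0.4
= 1.98 + 1.16 + 0.24 + 0.08 + -0.4
= 3.46 + -0.4
= 3.06
Since z = 3.06 >= 0, output = 1

1


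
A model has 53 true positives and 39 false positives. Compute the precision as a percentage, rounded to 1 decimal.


Precision = TP / (TP + FP) * 100
= 53 / (53 + 39)
= 53 / 92
= 0.5761
= 57.6%

57.6


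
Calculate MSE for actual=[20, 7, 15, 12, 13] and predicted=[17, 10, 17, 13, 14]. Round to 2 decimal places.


Differences: [3, -3, -2, -1, -1]
Squared errors: [9, 9, 4, 1, 1]
Sum of squared errors = 24
MSE = 24 / 5 = 4.80

4.80


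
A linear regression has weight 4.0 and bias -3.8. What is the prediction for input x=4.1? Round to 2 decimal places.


y = 4.0 * 4.1 + (-3.8)
= 16.4 + (-3.8)
= 12.60

12.60


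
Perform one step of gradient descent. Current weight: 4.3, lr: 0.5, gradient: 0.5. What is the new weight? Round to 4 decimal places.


w_new = w_old - lr * gradient
= 4.3 - 0.5 * 0.5
= 4.3 - (0.25)
= 4.0500

4.0500


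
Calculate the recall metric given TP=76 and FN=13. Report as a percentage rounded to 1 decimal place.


Recall = TP / (TP + FN) * 100
= 76 / (76 + 13)
= 76 / 89
= 0.8539
= 85.4%

85.4


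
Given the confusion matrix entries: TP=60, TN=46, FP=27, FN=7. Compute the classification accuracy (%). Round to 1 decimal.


Accuracy = (TP + TN) / (TP + TN + FP + FN) * 100
= (60 + 46) / (60 + 46 + 27 + 7)
= 106 / 140
= 0.7571
= 75.7%

75.7


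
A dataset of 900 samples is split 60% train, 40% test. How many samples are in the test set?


Train samples = 900 * 60% = 540
Test samples = 900 - 540
= 360

360


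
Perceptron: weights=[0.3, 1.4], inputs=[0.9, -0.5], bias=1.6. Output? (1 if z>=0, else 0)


z = w . x + b
= 0.3*0.9 + 1.4*-0.5 + 1.6
= 0.27 + -0.7 + 1.6
= -0.43 + 1.6
= 1.17
Since z = 1.17 >= 0, output = 1

1


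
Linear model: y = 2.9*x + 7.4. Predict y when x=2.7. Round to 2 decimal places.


y = 2.9 * 2.7 + (7.4)
= 7.83 + (7.4)
= 15.23

15.23


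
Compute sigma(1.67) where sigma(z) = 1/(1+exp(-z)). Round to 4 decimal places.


sigmoid(z) = 1 / (1 + exp(-z))
exp(-(1.67)) = exp(-1.67) = 0.1882
1 + 0.1882 = 1.1882
1 / 1.1882 = 0.8416

0.8416


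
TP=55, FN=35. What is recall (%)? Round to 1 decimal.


Recall = TP / (TP + FN) * 100
= 55 / (55 + 35)
= 55 / 90
= 0.6111
= 61.1%

61.1


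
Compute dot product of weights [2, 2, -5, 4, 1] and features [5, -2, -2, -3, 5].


Element-wise products:
2 * 5 = 10
2 * -2 = -4
-5 * -2 = 10
4 * -3 = -12
1 * 5 = 5
Sum = 10 + -4 + 10 + -12 + 5
= 9

9


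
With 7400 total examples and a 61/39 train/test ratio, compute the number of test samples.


Train samples = 7400 * 61% = 4514
Test samples = 7400 - 4514
= 2886

2886


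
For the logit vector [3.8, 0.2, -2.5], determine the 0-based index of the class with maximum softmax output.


Softmax is a monotonic transformation, so it preserves the argmax.
We need to find the index of the maximum logit.
Index 0: 3.8
Index 1: 0.2
Index 2: -2.5
Maximum logit = 3.8 at index 0

0


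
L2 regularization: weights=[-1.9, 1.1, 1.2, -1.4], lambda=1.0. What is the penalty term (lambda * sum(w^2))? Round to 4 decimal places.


Squaring each weight:
(-1.9)^2 = 3.61
1.1^2 = 1.21
1.2^2 = 1.44
(-1.4)^2 = 1.96
Sum of squares = 8.22
Penalty = 1.0 * 8.22 = 8.2200

8.2200


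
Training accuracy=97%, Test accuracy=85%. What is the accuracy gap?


Gap = train_accuracy - test_accuracy
= 97 - 85
= 12%
This gap suggests the model is overfitting.

12


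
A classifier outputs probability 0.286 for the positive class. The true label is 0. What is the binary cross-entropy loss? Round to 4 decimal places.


For y=0: Loss = -log(1-p)
= -log(1 - 0.286)
= -log(0.714)
= -(-0.3369)
= 0.3369

0.3369


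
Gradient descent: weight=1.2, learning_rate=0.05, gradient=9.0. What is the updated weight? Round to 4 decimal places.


w_new = w_old - lr * gradient
= 1.2 - 0.05 * 9.0
= 1.2 - (0.45)
= 0.7500

0.7500
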